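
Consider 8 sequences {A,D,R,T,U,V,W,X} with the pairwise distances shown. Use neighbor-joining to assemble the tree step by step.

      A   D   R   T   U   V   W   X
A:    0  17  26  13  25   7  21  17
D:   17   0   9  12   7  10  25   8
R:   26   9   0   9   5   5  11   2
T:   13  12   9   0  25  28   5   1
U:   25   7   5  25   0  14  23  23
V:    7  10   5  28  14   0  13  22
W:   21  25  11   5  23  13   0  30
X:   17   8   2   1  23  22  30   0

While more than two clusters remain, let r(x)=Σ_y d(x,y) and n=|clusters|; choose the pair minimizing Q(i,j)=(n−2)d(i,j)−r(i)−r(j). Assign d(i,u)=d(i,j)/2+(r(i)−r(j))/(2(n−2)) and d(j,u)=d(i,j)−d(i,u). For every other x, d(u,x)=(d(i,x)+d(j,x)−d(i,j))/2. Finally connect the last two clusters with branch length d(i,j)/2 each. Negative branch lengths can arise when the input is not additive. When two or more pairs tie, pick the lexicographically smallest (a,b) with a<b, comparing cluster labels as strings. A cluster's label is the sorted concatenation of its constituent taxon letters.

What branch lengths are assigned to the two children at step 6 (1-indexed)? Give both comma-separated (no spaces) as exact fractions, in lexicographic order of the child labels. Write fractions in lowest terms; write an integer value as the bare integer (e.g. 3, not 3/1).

1. join T+W (d=5, Q=-191) ⇒ TW; edges |T|=-5/12, |W|=65/12
  updated: d(A,TW)=29/2, d(D,TW)=16, d(R,TW)=15/2, d(TW,U)=43/2, d(TW,V)=18, d(TW,X)=13
2. join A+V (d=7, Q=-295/2) ⇒ AV; edges |A|=131/20, |V|=9/20
  updated: d(AV,D)=10, d(AV,R)=12, d(AV,TW)=51/4, d(AV,U)=16, d(AV,X)=16
3. join D+U (d=7, Q=-189/2) ⇒ DU; edges |D|=11/16, |U|=101/16
  updated: d(AV,DU)=19/2, d(DU,R)=7/2, d(DU,TW)=61/4, d(DU,X)=12
4. join AV+DU (d=19/2, Q=-62) ⇒ ADUV; edges |AV|=77/12, |DU|=37/12
  updated: d(ADUV,R)=3, d(ADUV,TW)=37/4, d(ADUV,X)=37/4
5. join ADUV+TW (d=37/4, Q=-131/4) ⇒ ADTUVW; edges |ADUV|=41/16, |TW|=107/16
  updated: d(ADTUVW,R)=5/8, d(ADTUVW,X)=13/2
6. join ADTUVW+R (d=5/8, Q=-73/8) ⇒ ADRTUVW; edges |ADTUVW|=41/16, |R|=-31/16
  updated: d(ADRTUVW,X)=63/16
7. join ADRTUVW+X (d=63/16) ⇒ ADRTUVWX; edges |ADRTUVW|=63/32, |X|=63/32
final tree: (((((A:131/20,V:9/20):77/12,(D:11/16,U:101/16):37/12):41/16,(T:-5/12,W:65/12):107/16):41/16,R:-31/16):63/32,X:63/32)
total length: 677/16

41/16,-31/16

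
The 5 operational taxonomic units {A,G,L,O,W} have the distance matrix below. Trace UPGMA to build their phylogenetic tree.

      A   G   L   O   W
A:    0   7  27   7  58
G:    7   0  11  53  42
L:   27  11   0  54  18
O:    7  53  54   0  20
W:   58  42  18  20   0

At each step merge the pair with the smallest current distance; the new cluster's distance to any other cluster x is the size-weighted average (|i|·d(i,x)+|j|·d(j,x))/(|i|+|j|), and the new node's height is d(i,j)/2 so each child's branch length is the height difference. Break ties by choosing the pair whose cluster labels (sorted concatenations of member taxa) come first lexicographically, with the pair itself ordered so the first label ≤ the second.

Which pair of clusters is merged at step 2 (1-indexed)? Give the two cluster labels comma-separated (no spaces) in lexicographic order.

L,W

iteration 1: select A,G (d=7); attach at lengths (7/2, 7/2); label the merged cluster AG
  updated: d(AG,L)=19, d(AG,O)=30, d(AG,W)=50
iteration 2: select L,W (d=18); attach at lengths (9, 9); label the merged cluster LW
  updated: d(AG,LW)=69/2, d(LW,O)=37
iteration 3: select AG,O (d=30); attach at lengths (23/2, 15); label the merged cluster AGO
  updated: d(AGO,LW)=106/3
iteration 4: select AGO,LW (d=106/3); attach at lengths (8/3, 26/3); label the merged cluster AGLOW
final tree: (((A:7/2,G:7/2):23/2,O:15):8/3,(L:9,W:9):26/3)
total length: 377/6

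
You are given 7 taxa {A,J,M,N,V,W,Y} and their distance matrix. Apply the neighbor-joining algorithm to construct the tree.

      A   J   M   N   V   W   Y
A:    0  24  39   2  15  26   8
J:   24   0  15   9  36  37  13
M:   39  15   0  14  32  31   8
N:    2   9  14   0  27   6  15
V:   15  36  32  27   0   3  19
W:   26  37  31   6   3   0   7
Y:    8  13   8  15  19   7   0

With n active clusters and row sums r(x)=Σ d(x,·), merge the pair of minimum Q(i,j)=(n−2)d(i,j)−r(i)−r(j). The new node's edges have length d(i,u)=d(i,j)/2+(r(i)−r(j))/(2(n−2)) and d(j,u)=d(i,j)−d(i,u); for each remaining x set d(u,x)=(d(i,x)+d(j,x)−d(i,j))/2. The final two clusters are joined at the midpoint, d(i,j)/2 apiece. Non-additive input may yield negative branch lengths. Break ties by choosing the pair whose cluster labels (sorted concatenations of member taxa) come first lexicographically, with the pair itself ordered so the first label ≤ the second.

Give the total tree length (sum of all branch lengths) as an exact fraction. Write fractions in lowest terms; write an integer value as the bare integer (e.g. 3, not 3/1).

iteration 1: select V,W (d=3, Q=-227); attach at lengths (37/10, -7/10); label the merged cluster VW
  updated: d(A,VW)=19, d(J,VW)=35, d(M,VW)=30, d(N,VW)=15, d(VW,Y)=23/2
iteration 2: select J,M (d=15, Q=-142); attach at lengths (25/4, 35/4); label the merged cluster JM
  updated: d(A,JM)=24, d(JM,N)=4, d(JM,VW)=25, d(JM,Y)=3
iteration 3: select JM,Y (d=3, Q=-169/2); attach at lengths (55/12, -19/12); label the merged cluster JMY
  updated: d(A,JMY)=29/2, d(JMY,N)=8, d(JMY,VW)=67/4
iteration 4: select A,N (d=2, Q=-113/2); attach at lengths (29/8, -13/8); label the merged cluster AN
  updated: d(AN,JMY)=41/4, d(AN,VW)=16
iteration 5: select AN,JMY (d=41/4, Q=-43); attach at lengths (19/4, 11/2); label the merged cluster AJMNY
  updated: d(AJMNY,VW)=45/4
iteration 6: select AJMNY,VW (d=45/4); attach at lengths (45/8, 45/8); label the merged cluster AJMNVWY
final tree: (((A:29/8,N:-13/8):19/4,((J:25/4,M:35/4):55/12,Y:-19/12):11/2):45/8,(V:37/10,W:-7/10):45/8)
total length: 89/2

89/2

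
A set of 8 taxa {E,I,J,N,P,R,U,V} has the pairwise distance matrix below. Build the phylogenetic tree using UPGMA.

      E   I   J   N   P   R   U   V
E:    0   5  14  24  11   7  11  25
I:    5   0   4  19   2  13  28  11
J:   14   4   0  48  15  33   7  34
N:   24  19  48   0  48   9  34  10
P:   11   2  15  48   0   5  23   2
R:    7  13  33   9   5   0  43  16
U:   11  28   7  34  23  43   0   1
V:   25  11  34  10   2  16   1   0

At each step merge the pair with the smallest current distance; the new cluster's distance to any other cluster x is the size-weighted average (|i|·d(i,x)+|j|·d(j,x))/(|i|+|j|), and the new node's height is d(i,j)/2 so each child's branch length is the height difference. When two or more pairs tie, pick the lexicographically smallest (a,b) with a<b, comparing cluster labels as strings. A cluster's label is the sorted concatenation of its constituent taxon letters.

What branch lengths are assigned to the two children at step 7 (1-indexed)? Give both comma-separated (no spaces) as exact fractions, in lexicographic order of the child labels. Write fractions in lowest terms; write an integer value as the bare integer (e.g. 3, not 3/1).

iteration 1: select U,V (d=1); attach at lengths (1/2, 1/2); label the merged cluster UV
  updated: d(E,UV)=18, d(I,UV)=39/2, d(J,UV)=41/2, d(N,UV)=22, d(P,UV)=25/2, d(R,UV)=59/2
iteration 2: select I,P (d=2); attach at lengths (1, 1); label the merged cluster IP
  updated: d(E,IP)=8, d(IP,J)=19/2, d(IP,N)=67/2, d(IP,R)=9, d(IP,UV)=16
iteration 3: select E,R (d=7); attach at lengths (7/2, 7/2); label the merged cluster ER
  updated: d(ER,IP)=17/2, d(ER,J)=47/2, d(ER,N)=33/2, d(ER,UV)=95/4
iteration 4: select ER,IP (d=17/2); attach at lengths (3/4, 13/4); label the merged cluster EIPR
  updated: d(EIPR,J)=33/2, d(EIPR,N)=25, d(EIPR,UV)=159/8
iteration 5: select EIPR,J (d=33/2); attach at lengths (4, 33/4); label the merged cluster EIJPR
  updated: d(EIJPR,N)=148/5, d(EIJPR,UV)=20
iteration 6: select EIJPR,UV (d=20); attach at lengths (7/4, 19/2); label the merged cluster EIJPRUV
  updated: d(EIJPRUV,N)=192/7
iteration 7: select EIJPRUV,N (d=192/7); attach at lengths (26/7, 96/7); label the merged cluster EIJNPRUV
final tree: (((((E:7/2,R:7/2):3/4,(I:1,P:1):13/4):4,J:33/4):7/4,(U:1/2,V:1/2):19/2):26/7,N:96/7)
total length: 769/14

26/7,96/7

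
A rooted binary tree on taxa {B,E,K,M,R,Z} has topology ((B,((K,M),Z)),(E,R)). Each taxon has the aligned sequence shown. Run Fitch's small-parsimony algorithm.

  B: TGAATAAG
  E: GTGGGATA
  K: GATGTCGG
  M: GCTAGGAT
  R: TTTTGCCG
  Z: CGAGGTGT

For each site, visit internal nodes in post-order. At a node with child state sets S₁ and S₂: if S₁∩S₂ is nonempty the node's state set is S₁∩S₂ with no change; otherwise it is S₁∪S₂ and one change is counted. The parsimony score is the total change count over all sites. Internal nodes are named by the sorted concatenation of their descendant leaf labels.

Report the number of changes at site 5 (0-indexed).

4

site 0, node KM: K={G} ∩ M={G} → {G} (+0)
site 0, node KMZ: KM={G} ∪ Z={C} → {C,G} (+1)
site 0, node BKMZ: B={T} ∪ KMZ={C,G} → {C,G,T} (+1)
site 0, node ER: E={G} ∪ R={T} → {G,T} (+1)
site 0, node BEKMRZ: BKMZ={C,G,T} ∩ ER={G,T} → {G,T} (+0)
site 1, node KM: K={A} ∪ M={C} → {A,C} (+1)
site 1, node KMZ: KM={A,C} ∪ Z={G} → {A,C,G} (+1)
site 1, node BKMZ: B={G} ∩ KMZ={A,C,G} → {G} (+0)
site 1, node ER: E={T} ∩ R={T} → {T} (+0)
site 1, node BEKMRZ: BKMZ={G} ∪ ER={T} → {G,T} (+1)
site 2, node KM: K={T} ∩ M={T} → {T} (+0)
site 2, node KMZ: KM={T} ∪ Z={A} → {A,T} (+1)
site 2, node BKMZ: B={A} ∩ KMZ={A,T} → {A} (+0)
site 2, node ER: E={G} ∪ R={T} → {G,T} (+1)
site 2, node BEKMRZ: BKMZ={A} ∪ ER={G,T} → {A,G,T} (+1)
site 3, node KM: K={G} ∪ M={A} → {A,G} (+1)
site 3, node KMZ: KM={A,G} ∩ Z={G} → {G} (+0)
site 3, node BKMZ: B={A} ∪ KMZ={G} → {A,G} (+1)
site 3, node ER: E={G} ∪ R={T} → {G,T} (+1)
site 3, node BEKMRZ: BKMZ={A,G} ∩ ER={G,T} → {G} (+0)
site 4, node KM: K={T} ∪ M={G} → {G,T} (+1)
site 4, node KMZ: KM={G,T} ∩ Z={G} → {G} (+0)
site 4, node BKMZ: B={T} ∪ KMZ={G} → {G,T} (+1)
site 4, node ER: E={G} ∩ R={G} → {G} (+0)
site 4, node BEKMRZ: BKMZ={G,T} ∩ ER={G} → {G} (+0)
site 5, node KM: K={C} ∪ M={G} → {C,G} (+1)
site 5, node KMZ: KM={C,G} ∪ Z={T} → {C,G,T} (+1)
site 5, node BKMZ: B={A} ∪ KMZ={C,G,T} → {A,C,G,T} (+1)
site 5, node ER: E={A} ∪ R={C} → {A,C} (+1)
site 5, node BEKMRZ: BKMZ={A,C,G,T} ∩ ER={A,C} → {A,C} (+0)
site 6, node KM: K={G} ∪ M={A} → {A,G} (+1)
site 6, node KMZ: KM={A,G} ∩ Z={G} → {G} (+0)
site 6, node BKMZ: B={A} ∪ KMZ={G} → {A,G} (+1)
site 6, node ER: E={T} ∪ R={C} → {C,T} (+1)
site 6, node BEKMRZ: BKMZ={A,G} ∪ ER={C,T} → {A,C,G,T} (+1)
site 7, node KM: K={G} ∪ M={T} → {G,T} (+1)
site 7, node KMZ: KM={G,T} ∩ Z={T} → {T} (+0)
site 7, node BKMZ: B={G} ∪ KMZ={T} → {G,T} (+1)
site 7, node ER: E={A} ∪ R={G} → {A,G} (+1)
site 7, node BEKMRZ: BKMZ={G,T} ∩ ER={A,G} → {G} (+0)
per-site changes: [3, 3, 3, 3, 2, 4, 4, 3]; total = 25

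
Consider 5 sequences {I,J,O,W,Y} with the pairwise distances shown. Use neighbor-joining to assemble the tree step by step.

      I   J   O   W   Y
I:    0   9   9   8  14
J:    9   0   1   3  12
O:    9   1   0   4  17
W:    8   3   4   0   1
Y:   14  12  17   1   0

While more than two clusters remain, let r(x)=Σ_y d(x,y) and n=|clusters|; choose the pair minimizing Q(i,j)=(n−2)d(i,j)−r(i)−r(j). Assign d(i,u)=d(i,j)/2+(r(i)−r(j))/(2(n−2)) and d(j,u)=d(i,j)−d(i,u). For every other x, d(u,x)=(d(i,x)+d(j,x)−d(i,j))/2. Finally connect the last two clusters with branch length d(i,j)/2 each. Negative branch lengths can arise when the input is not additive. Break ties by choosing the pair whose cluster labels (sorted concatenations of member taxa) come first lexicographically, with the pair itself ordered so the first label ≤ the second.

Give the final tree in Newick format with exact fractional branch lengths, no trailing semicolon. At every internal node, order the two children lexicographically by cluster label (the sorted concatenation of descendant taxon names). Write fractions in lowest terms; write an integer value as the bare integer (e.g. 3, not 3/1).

step 1: merge (W,Y) at d=1, Q=-57; branch lengths W→-25/6, Y→31/6; new cluster WY
  updated: d(I,WY)=21/2, d(J,WY)=7, d(O,WY)=10
step 2: merge (I,WY) at d=21/2, Q=-35; branch lengths I→11/2, WY→5; new cluster IWY
  updated: d(IWY,J)=11/4, d(IWY,O)=17/4
step 3: merge (IWY,J) at d=11/4, Q=-8; branch lengths IWY→3, J→-1/4; new cluster IJWY
  updated: d(IJWY,O)=5/4
step 4: merge (IJWY,O) at d=5/4; branch lengths IJWY→5/8, O→5/8; new cluster IJOWY
final tree: (((I:11/2,(W:-25/6,Y:31/6):5):3,J:-1/4):5/8,O:5/8)
total length: 31/2

(((I:11/2,(W:-25/6,Y:31/6):5):3,J:-1/4):5/8,O:5/8)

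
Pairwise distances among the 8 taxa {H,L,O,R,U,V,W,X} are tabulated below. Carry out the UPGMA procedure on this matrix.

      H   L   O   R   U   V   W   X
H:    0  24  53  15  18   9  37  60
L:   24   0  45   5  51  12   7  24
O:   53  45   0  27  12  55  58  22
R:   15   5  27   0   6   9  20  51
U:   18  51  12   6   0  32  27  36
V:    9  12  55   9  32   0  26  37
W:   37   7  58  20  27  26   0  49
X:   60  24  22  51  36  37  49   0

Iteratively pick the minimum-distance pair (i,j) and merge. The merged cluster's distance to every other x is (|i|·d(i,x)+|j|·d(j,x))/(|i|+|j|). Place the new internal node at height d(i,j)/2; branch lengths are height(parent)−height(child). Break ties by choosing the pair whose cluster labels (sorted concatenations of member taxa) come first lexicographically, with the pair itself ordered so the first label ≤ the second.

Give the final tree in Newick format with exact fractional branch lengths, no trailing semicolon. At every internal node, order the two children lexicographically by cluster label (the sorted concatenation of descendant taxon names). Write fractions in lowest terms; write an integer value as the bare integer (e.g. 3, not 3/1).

(((H:9/2,V:9/2):23/4,((L:5/2,R:5/2):17/4,W:27/4):7/2):571/60,((O:6,U:6):17/2,X:29/2):79/15)

step 1: merge (L,R) at d=5; branch lengths L→5/2, R→5/2; new cluster LR
  updated: d(H,LR)=39/2, d(LR,O)=36, d(LR,U)=57/2, d(LR,V)=21/2, d(LR,W)=27/2, d(LR,X)=75/2
step 2: merge (H,V) at d=9; branch lengths H→9/2, V→9/2; new cluster HV
  updated: d(HV,LR)=15, d(HV,O)=54, d(HV,U)=25, d(HV,W)=63/2, d(HV,X)=97/2
step 3: merge (O,U) at d=12; branch lengths O→6, U→6; new cluster OU
  updated: d(HV,OU)=79/2, d(LR,OU)=129/4, d(OU,W)=85/2, d(OU,X)=29
step 4: merge (LR,W) at d=27/2; branch lengths LR→17/4, W→27/4; new cluster LRW
  updated: d(HV,LRW)=41/2, d(LRW,OU)=107/3, d(LRW,X)=124/3
step 5: merge (HV,LRW) at d=41/2; branch lengths HV→23/4, LRW→7/2; new cluster HLRVW
  updated: d(HLRVW,OU)=186/5, d(HLRVW,X)=221/5
step 6: merge (OU,X) at d=29; branch lengths OU→17/2, X→29/2; new cluster OUX
  updated: d(HLRVW,OUX)=593/15
step 7: merge (HLRVW,OUX) at d=593/15; branch lengths HLRVW→571/60, OUX→79/15; new cluster HLORUVWX
final tree: (((H:9/2,V:9/2):23/4,((L:5/2,R:5/2):17/4,W:27/4):7/2):571/60,((O:6,U:6):17/2,X:29/2):79/15)
total length: 2521/30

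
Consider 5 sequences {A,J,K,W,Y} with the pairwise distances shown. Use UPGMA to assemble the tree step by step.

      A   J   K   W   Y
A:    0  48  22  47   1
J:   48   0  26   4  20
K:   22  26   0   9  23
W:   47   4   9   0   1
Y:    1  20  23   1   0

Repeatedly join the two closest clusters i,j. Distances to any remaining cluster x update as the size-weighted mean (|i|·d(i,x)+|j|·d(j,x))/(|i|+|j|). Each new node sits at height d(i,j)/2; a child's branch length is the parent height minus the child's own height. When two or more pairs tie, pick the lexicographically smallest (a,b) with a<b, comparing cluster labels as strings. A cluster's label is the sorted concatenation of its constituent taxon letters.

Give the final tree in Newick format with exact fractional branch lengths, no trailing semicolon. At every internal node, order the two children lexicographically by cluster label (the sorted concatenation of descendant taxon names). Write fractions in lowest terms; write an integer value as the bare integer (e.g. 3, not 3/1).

1. join A+Y (d=1) ⇒ AY; edges |A|=1/2, |Y|=1/2
  updated: d(AY,J)=34, d(AY,K)=45/2, d(AY,W)=24
2. join J+W (d=4) ⇒ JW; edges |J|=2, |W|=2
  updated: d(AY,JW)=29, d(JW,K)=35/2
3. join JW+K (d=35/2) ⇒ JKW; edges |JW|=27/4, |K|=35/4
  updated: d(AY,JKW)=161/6
4. join AY+JKW (d=161/6) ⇒ AJKWY; edges |AY|=155/12, |JKW|=14/3
final tree: ((A:1/2,Y:1/2):155/12,((J:2,W:2):27/4,K:35/4):14/3)
total length: 457/12

((A:1/2,Y:1/2):155/12,((J:2,W:2):27/4,K:35/4):14/3)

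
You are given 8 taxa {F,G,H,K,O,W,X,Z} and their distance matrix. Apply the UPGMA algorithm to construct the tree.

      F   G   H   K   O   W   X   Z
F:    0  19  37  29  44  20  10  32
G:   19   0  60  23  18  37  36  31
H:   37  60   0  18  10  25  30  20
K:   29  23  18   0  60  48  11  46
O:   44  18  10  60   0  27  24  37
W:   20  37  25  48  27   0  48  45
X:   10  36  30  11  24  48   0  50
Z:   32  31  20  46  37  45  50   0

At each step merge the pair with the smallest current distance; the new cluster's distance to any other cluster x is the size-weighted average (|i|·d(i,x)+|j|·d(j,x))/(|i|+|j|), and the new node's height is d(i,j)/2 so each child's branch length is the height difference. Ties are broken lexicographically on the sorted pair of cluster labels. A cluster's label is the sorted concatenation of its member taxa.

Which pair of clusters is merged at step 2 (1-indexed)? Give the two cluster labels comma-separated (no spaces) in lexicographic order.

1. join F+X (d=10) ⇒ FX; edges |F|=5, |X|=5
  updated: d(FX,G)=55/2, d(FX,H)=67/2, d(FX,K)=20, d(FX,O)=34, d(FX,W)=34, d(FX,Z)=41
2. join H+O (d=10) ⇒ HO; edges |H|=5, |O|=5
  updated: d(FX,HO)=135/4, d(G,HO)=39, d(HO,K)=39, d(HO,W)=26, d(HO,Z)=57/2
3. join FX+K (d=20) ⇒ FKX; edges |FX|=5, |K|=10
  updated: d(FKX,G)=26, d(FKX,HO)=71/2, d(FKX,W)=116/3, d(FKX,Z)=128/3
4. join FKX+G (d=26) ⇒ FGKX; edges |FKX|=3, |G|=13
  updated: d(FGKX,HO)=291/8, d(FGKX,W)=153/4, d(FGKX,Z)=159/4
5. join HO+W (d=26) ⇒ HOW; edges |HO|=8, |W|=13
  updated: d(FGKX,HOW)=37, d(HOW,Z)=34
6. join HOW+Z (d=34) ⇒ HOWZ; edges |HOW|=4, |Z|=17
  updated: d(FGKX,HOWZ)=603/16
7. join FGKX+HOWZ (d=603/16) ⇒ FGHKOWXZ; edges |FGKX|=187/32, |HOWZ|=59/32
final tree: ((((F:5,X:5):5,K:10):3,G:13):187/32,(((H:5,O:5):8,W:13):4,Z:17):59/32)
total length: 1611/16

H,O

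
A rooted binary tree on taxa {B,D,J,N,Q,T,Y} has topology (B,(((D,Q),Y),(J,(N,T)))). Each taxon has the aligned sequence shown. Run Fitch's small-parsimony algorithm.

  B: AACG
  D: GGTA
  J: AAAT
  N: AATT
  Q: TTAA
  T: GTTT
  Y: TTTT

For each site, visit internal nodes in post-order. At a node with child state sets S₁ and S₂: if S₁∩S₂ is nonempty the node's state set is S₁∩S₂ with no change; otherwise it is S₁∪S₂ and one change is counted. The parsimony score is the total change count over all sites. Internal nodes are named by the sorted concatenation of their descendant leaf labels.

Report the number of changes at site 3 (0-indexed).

2

DQ@0: {G} ∪ {T} = {G,T} (union, +1)
DQY@0: {G,T} ∩ {T} = {T} (intersection, +0)
NT@0: {A} ∪ {G} = {A,G} (union, +1)
JNT@0: {A} ∩ {A,G} = {A} (intersection, +0)
DJNQTY@0: {T} ∪ {A} = {A,T} (union, +1)
BDJNQTY@0: {A} ∩ {A,T} = {A} (intersection, +0)
DQ@1: {G} ∪ {T} = {G,T} (union, +1)
DQY@1: {G,T} ∩ {T} = {T} (intersection, +0)
NT@1: {A} ∪ {T} = {A,T} (union, +1)
JNT@1: {A} ∩ {A,T} = {A} (intersection, +0)
DJNQTY@1: {T} ∪ {A} = {A,T} (union, +1)
BDJNQTY@1: {A} ∩ {A,T} = {A} (intersection, +0)
DQ@2: {T} ∪ {A} = {A,T} (union, +1)
DQY@2: {A,T} ∩ {T} = {T} (intersection, +0)
NT@2: {T} ∩ {T} = {T} (intersection, +0)
JNT@2: {A} ∪ {T} = {A,T} (union, +1)
DJNQTY@2: {T} ∩ {A,T} = {T} (intersection, +0)
BDJNQTY@2: {C} ∪ {T} = {C,T} (union, +1)
DQ@3: {A} ∩ {A} = {A} (intersection, +0)
DQY@3: {A} ∪ {T} = {A,T} (union, +1)
NT@3: {T} ∩ {T} = {T} (intersection, +0)
JNT@3: {T} ∩ {T} = {T} (intersection, +0)
DJNQTY@3: {A,T} ∩ {T} = {T} (intersection, +0)
BDJNQTY@3: {G} ∪ {T} = {G,T} (union, +1)
per-site changes: [3, 3, 3, 2]; total = 11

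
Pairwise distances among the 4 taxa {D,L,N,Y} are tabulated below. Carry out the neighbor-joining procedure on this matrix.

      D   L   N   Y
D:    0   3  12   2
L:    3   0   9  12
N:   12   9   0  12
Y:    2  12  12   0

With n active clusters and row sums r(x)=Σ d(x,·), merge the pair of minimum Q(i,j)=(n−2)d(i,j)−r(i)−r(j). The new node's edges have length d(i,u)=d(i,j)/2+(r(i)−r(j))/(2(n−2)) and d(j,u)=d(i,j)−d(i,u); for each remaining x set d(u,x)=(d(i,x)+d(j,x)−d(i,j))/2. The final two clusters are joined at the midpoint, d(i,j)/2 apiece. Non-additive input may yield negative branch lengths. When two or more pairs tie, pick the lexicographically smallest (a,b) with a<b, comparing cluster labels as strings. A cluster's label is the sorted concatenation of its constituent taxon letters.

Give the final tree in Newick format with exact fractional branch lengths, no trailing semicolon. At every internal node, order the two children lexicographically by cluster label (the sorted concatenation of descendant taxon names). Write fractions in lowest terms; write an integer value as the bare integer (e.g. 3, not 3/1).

(((D:-5/4,Y:13/4):17/4,L:9/4):27/8,N:27/8)

step 1: merge (D,Y) at d=2, Q=-39; branch lengths D→-5/4, Y→13/4; new cluster DY
  updated: d(DY,L)=13/2, d(DY,N)=11
step 2: merge (DY,L) at d=13/2, Q=-53/2; branch lengths DY→17/4, L→9/4; new cluster DLY
  updated: d(DLY,N)=27/4
step 3: merge (DLY,N) at d=27/4; branch lengths DLY→27/8, N→27/8; new cluster DLNY
final tree: (((D:-5/4,Y:13/4):17/4,L:9/4):27/8,N:27/8)
total length: 61/4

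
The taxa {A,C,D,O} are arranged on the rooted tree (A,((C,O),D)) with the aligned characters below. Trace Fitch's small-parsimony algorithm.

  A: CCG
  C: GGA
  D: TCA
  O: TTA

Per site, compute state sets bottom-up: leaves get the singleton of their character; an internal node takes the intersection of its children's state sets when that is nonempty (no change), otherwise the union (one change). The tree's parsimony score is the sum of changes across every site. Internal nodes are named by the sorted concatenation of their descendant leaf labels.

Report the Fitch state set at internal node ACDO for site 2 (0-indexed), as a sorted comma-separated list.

A,G

CO@0: {G} ∪ {T} = {G,T} (union, +1)
CDO@0: {G,T} ∩ {T} = {T} (intersection, +0)
ACDO@0: {C} ∪ {T} = {C,T} (union, +1)
CO@1: {G} ∪ {T} = {G,T} (union, +1)
CDO@1: {G,T} ∪ {C} = {C,G,T} (union, +1)
ACDO@1: {C} ∩ {C,G,T} = {C} (intersection, +0)
CO@2: {A} ∩ {A} = {A} (intersection, +0)
CDO@2: {A} ∩ {A} = {A} (intersection, +0)
ACDO@2: {G} ∪ {A} = {A,G} (union, +1)
per-site changes: [2, 2, 1]; total = 5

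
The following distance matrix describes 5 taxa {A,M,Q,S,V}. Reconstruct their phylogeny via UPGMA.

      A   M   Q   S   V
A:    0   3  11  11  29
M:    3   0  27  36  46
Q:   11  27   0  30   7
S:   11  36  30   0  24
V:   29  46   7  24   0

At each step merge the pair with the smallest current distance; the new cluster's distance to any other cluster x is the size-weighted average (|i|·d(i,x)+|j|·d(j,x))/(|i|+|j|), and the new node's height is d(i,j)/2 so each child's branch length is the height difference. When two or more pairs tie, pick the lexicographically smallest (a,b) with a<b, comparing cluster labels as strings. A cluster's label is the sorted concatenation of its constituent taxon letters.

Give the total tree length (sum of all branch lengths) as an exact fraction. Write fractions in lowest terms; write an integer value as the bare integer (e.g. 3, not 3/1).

iteration 1: select A,M (d=3); attach at lengths (3/2, 3/2); label the merged cluster AM
  updated: d(AM,Q)=19, d(AM,S)=47/2, d(AM,V)=75/2
iteration 2: select Q,V (d=7); attach at lengths (7/2, 7/2); label the merged cluster QV
  updated: d(AM,QV)=113/4, d(QV,S)=27
iteration 3: select AM,S (d=47/2); attach at lengths (41/4, 47/4); label the merged cluster AMS
  updated: d(AMS,QV)=167/6
iteration 4: select AMS,QV (d=167/6); attach at lengths (13/6, 125/12); label the merged cluster AMQSV
final tree: (((A:3/2,M:3/2):41/4,S:47/4):13/6,(Q:7/2,V:7/2):125/12)
total length: 535/12

535/12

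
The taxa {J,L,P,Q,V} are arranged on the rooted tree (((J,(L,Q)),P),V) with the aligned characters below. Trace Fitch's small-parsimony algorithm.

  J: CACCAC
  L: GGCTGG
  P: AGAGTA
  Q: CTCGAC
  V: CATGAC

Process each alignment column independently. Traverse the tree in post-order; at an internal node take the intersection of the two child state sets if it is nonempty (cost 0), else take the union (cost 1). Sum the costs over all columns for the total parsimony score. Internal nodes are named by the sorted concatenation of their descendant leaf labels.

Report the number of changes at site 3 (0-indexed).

2

site 0, node LQ: L={G} ∪ Q={C} → {C,G} (+1)
site 0, node JLQ: J={C} ∩ LQ={C,G} → {C} (+0)
site 0, node JLPQ: JLQ={C} ∪ P={A} → {A,C} (+1)
site 0, node JLPQV: JLPQ={A,C} ∩ V={C} → {C} (+0)
site 1, node LQ: L={G} ∪ Q={T} → {G,T} (+1)
site 1, node JLQ: J={A} ∪ LQ={G,T} → {A,G,T} (+1)
site 1, node JLPQ: JLQ={A,G,T} ∩ P={G} → {G} (+0)
site 1, node JLPQV: JLPQ={G} ∪ V={A} → {A,G} (+1)
site 2, node LQ: L={C} ∩ Q={C} → {C} (+0)
site 2, node JLQ: J={C} ∩ LQ={C} → {C} (+0)
site 2, node JLPQ: JLQ={C} ∪ P={A} → {A,C} (+1)
site 2, node JLPQV: JLPQ={A,C} ∪ V={T} → {A,C,T} (+1)
site 3, node LQ: L={T} ∪ Q={G} → {G,T} (+1)
site 3, node JLQ: J={C} ∪ LQ={G,T} → {C,G,T} (+1)
site 3, node JLPQ: JLQ={C,G,T} ∩ P={G} → {G} (+0)
site 3, node JLPQV: JLPQ={G} ∩ V={G} → {G} (+0)
site 4, node LQ: L={G} ∪ Q={A} → {A,G} (+1)
site 4, node JLQ: J={A} ∩ LQ={A,G} → {A} (+0)
site 4, node JLPQ: JLQ={A} ∪ P={T} → {A,T} (+1)
site 4, node JLPQV: JLPQ={A,T} ∩ V={A} → {A} (+0)
site 5, node LQ: L={G} ∪ Q={C} → {C,G} (+1)
site 5, node JLQ: J={C} ∩ LQ={C,G} → {C} (+0)
site 5, node JLPQ: JLQ={C} ∪ P={A} → {A,C} (+1)
site 5, node JLPQV: JLPQ={A,C} ∩ V={C} → {C} (+0)
per-site changes: [2, 3, 2, 2, 2, 2]; total = 13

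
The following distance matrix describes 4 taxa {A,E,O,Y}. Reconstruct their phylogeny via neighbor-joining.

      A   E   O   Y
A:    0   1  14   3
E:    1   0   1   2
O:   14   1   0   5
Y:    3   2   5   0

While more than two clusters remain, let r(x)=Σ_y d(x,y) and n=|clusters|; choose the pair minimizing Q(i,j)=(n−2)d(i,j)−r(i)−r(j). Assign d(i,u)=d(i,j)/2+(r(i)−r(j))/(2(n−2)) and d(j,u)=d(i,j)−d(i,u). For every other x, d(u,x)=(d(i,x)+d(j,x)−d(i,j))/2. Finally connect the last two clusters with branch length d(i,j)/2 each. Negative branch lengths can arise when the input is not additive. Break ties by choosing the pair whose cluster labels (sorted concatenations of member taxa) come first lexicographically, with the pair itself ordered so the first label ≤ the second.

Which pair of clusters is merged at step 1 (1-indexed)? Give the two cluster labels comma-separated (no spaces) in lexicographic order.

A,Y

iteration 1: select A,Y (d=3, Q=-22); attach at lengths (7/2, -1/2); label the merged cluster AY
  updated: d(AY,E)=0, d(AY,O)=8
iteration 2: select AY,E (d=0, Q=-9); attach at lengths (7/2, -7/2); label the merged cluster AEY
  updated: d(AEY,O)=9/2
iteration 3: select AEY,O (d=9/2); attach at lengths (9/4, 9/4); label the merged cluster AEOY
final tree: (((A:7/2,Y:-1/2):7/2,E:-7/2):9/4,O:9/4)
total length: 15/2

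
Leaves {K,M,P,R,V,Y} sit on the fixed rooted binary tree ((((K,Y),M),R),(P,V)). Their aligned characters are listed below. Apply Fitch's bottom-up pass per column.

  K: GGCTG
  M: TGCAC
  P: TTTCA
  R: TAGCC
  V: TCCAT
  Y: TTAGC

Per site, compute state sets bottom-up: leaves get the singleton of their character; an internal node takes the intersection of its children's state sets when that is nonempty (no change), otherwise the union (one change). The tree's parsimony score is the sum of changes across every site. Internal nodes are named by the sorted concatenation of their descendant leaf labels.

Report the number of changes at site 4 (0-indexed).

KY@0: {G} ∪ {T} = {G,T} (union, +1)
KMY@0: {G,T} ∩ {T} = {T} (intersection, +0)
KMRY@0: {T} ∩ {T} = {T} (intersection, +0)
PV@0: {T} ∩ {T} = {T} (intersection, +0)
KMPRVY@0: {T} ∩ {T} = {T} (intersection, +0)
KY@1: {G} ∪ {T} = {G,T} (union, +1)
KMY@1: {G,T} ∩ {G} = {G} (intersection, +0)
KMRY@1: {G} ∪ {A} = {A,G} (union, +1)
PV@1: {T} ∪ {C} = {C,T} (union, +1)
KMPRVY@1: {A,G} ∪ {C,T} = {A,C,G,T} (union, +1)
KY@2: {C} ∪ {A} = {A,C} (union, +1)
KMY@2: {A,C} ∩ {C} = {C} (intersection, +0)
KMRY@2: {C} ∪ {G} = {C,G} (union, +1)
PV@2: {T} ∪ {C} = {C,T} (union, +1)
KMPRVY@2: {C,G} ∩ {C,T} = {C} (intersection, +0)
KY@3: {T} ∪ {G} = {G,T} (union, +1)
KMY@3: {G,T} ∪ {A} = {A,G,T} (union, +1)
KMRY@3: {A,G,T} ∪ {C} = {A,C,G,T} (union, +1)
PV@3: {C} ∪ {A} = {A,C} (union, +1)
KMPRVY@3: {A,C,G,T} ∩ {A,C} = {A,C} (intersection, +0)
KY@4: {G} ∪ {C} = {C,G} (union, +1)
KMY@4: {C,G} ∩ {C} = {C} (intersection, +0)
KMRY@4: {C} ∩ {C} = {C} (intersection, +0)
PV@4: {A} ∪ {T} = {A,T} (union, +1)
KMPRVY@4: {C} ∪ {A,T} = {A,C,T} (union, +1)
per-site changes: [1, 4, 3, 4, 3]; total = 15

3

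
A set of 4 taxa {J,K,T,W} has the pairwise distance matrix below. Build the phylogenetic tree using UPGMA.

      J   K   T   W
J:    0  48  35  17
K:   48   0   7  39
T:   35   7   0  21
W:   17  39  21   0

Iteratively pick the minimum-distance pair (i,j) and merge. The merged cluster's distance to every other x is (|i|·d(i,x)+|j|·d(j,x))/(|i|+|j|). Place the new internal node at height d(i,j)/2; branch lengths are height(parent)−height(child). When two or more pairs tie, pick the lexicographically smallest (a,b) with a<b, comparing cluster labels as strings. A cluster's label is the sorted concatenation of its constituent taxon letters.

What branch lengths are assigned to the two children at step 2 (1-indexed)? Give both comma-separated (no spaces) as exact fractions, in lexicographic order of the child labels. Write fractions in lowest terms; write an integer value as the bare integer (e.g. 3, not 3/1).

iteration 1: select K,T (d=7); attach at lengths (7/2, 7/2); label the merged cluster KT
  updated: d(J,KT)=83/2, d(KT,W)=30
iteration 2: select J,W (d=17); attach at lengths (17/2, 17/2); label the merged cluster JW
  updated: d(JW,KT)=143/4
iteration 3: select JW,KT (d=143/4); attach at lengths (75/8, 115/8); label the merged cluster JKTW
final tree: ((J:17/2,W:17/2):75/8,(K:7/2,T:7/2):115/8)
total length: 191/4

17/2,17/2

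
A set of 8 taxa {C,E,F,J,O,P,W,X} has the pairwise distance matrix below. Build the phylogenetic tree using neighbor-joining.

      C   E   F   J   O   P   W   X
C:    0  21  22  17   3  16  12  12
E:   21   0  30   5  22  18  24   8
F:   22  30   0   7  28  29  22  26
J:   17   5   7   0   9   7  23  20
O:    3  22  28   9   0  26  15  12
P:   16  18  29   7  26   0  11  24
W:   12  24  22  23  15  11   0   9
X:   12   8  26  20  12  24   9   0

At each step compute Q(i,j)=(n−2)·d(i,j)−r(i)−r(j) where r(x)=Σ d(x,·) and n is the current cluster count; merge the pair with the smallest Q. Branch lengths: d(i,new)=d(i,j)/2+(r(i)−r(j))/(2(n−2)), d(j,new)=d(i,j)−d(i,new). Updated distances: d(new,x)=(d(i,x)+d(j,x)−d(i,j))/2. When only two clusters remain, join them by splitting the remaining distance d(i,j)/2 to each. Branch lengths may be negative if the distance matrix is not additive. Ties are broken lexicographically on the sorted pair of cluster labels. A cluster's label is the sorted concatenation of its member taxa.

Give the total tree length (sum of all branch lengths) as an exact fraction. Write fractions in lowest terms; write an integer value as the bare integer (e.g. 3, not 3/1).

step 1: merge (F,J) at d=7, Q=-210; branch lengths F→59/6, J→-17/6; new cluster FJ
  updated: d(C,FJ)=16, d(E,FJ)=14, d(FJ,O)=15, d(FJ,P)=29/2, d(FJ,W)=19, d(FJ,X)=39/2
step 2: merge (C,O) at d=3, Q=-158; branch lengths C→1/5, O→14/5; new cluster CO
  updated: d(CO,E)=20, d(CO,FJ)=14, d(CO,P)=39/2, d(CO,W)=12, d(CO,X)=21/2
step 3: merge (E,X) at d=8, Q=-123; branch lengths E→45/8, X→19/8; new cluster EX
  updated: d(CO,EX)=45/4, d(EX,FJ)=51/4, d(EX,P)=17, d(EX,W)=25/2
step 4: merge (P,W) at d=11, Q=-167/2; branch lengths P→27/4, W→17/4; new cluster PW
  updated: d(CO,PW)=41/4, d(EX,PW)=37/4, d(FJ,PW)=45/4
step 5: merge (CO,EX) at d=45/4, Q=-185/4; branch lengths CO→99/16, EX→81/16; new cluster CEOX
  updated: d(CEOX,FJ)=31/4, d(CEOX,PW)=33/8
step 6: merge (CEOX,FJ) at d=31/4, Q=-185/8; branch lengths CEOX→5/16, FJ→119/16; new cluster CEFJOX
  updated: d(CEFJOX,PW)=61/16
step 7: merge (CEFJOX,PW) at d=61/16; branch lengths CEFJOX→61/32, PW→61/32; new cluster CEFJOPWX
final tree: ((((C:1/5,O:14/5):99/16,(E:45/8,X:19/8):81/16):5/16,(F:59/6,J:-17/6):119/16):61/32,(P:27/4,W:17/4):61/32)
total length: 829/16

829/16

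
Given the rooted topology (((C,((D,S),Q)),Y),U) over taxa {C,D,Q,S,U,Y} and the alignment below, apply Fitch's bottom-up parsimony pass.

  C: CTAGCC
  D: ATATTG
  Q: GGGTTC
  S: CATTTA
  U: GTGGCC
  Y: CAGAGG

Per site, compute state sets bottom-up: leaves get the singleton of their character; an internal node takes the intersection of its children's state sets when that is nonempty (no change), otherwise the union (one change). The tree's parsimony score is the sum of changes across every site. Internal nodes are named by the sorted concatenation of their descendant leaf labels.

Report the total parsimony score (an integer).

16

DS@0: {A} ∪ {C} = {A,C} (union, +1)
DQS@0: {A,C} ∪ {G} = {A,C,G} (union, +1)
CDQS@0: {C} ∩ {A,C,G} = {C} (intersection, +0)
CDQSY@0: {C} ∩ {C} = {C} (intersection, +0)
CDQSUY@0: {C} ∪ {G} = {C,G} (union, +1)
DS@1: {T} ∪ {A} = {A,T} (union, +1)
DQS@1: {A,T} ∪ {G} = {A,G,T} (union, +1)
CDQS@1: {T} ∩ {A,G,T} = {T} (intersection, +0)
CDQSY@1: {T} ∪ {A} = {A,T} (union, +1)
CDQSUY@1: {A,T} ∩ {T} = {T} (intersection, +0)
DS@2: {A} ∪ {T} = {A,T} (union, +1)
DQS@2: {A,T} ∪ {G} = {A,G,T} (union, +1)
CDQS@2: {A} ∩ {A,G,T} = {A} (intersection, +0)
CDQSY@2: {A} ∪ {G} = {A,G} (union, +1)
CDQSUY@2: {A,G} ∩ {G} = {G} (intersection, +0)
DS@3: {T} ∩ {T} = {T} (intersection, +0)
DQS@3: {T} ∩ {T} = {T} (intersection, +0)
CDQS@3: {G} ∪ {T} = {G,T} (union, +1)
CDQSY@3: {G,T} ∪ {A} = {A,G,T} (union, +1)
CDQSUY@3: {A,G,T} ∩ {G} = {G} (intersection, +0)
DS@4: {T} ∩ {T} = {T} (intersection, +0)
DQS@4: {T} ∩ {T} = {T} (intersection, +0)
CDQS@4: {C} ∪ {T} = {C,T} (union, +1)
CDQSY@4: {C,T} ∪ {G} = {C,G,T} (union, +1)
CDQSUY@4: {C,G,T} ∩ {C} = {C} (intersection, +0)
DS@5: {G} ∪ {A} = {A,G} (union, +1)
DQS@5: {A,G} ∪ {C} = {A,C,G} (union, +1)
CDQS@5: {C} ∩ {A,C,G} = {C} (intersection, +0)
CDQSY@5: {C} ∪ {G} = {C,G} (union, +1)
CDQSUY@5: {C,G} ∩ {C} = {C} (intersection, +0)
per-site changes: [3, 3, 3, 2, 2, 3]; total = 16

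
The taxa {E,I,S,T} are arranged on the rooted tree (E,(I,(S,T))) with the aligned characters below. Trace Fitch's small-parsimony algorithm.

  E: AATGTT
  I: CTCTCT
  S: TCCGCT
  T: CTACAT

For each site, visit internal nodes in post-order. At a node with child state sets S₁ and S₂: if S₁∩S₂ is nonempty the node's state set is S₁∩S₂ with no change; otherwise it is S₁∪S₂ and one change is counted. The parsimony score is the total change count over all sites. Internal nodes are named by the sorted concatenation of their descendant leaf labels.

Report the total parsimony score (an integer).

10

ST@0: {T} ∪ {C} = {C,T} (union, +1)
IST@0: {C} ∩ {C,T} = {C} (intersection, +0)
EIST@0: {A} ∪ {C} = {A,C} (union, +1)
ST@1: {C} ∪ {T} = {C,T} (union, +1)
IST@1: {T} ∩ {C,T} = {T} (intersection, +0)
EIST@1: {A} ∪ {T} = {A,T} (union, +1)
ST@2: {C} ∪ {A} = {A,C} (union, +1)
IST@2: {C} ∩ {A,C} = {C} (intersection, +0)
EIST@2: {T} ∪ {C} = {C,T} (union, +1)
ST@3: {G} ∪ {C} = {C,G} (union, +1)
IST@3: {T} ∪ {C,G} = {C,G,T} (union, +1)
EIST@3: {G} ∩ {C,G,T} = {G} (intersection, +0)
ST@4: {C} ∪ {A} = {A,C} (union, +1)
IST@4: {C} ∩ {A,C} = {C} (intersection, +0)
EIST@4: {T} ∪ {C} = {C,T} (union, +1)
ST@5: {T} ∩ {T} = {T} (intersection, +0)
IST@5: {T} ∩ {T} = {T} (intersection, +0)
EIST@5: {T} ∩ {T} = {T} (intersection, +0)
per-site changes: [2, 2, 2, 2, 2, 0]; total = 10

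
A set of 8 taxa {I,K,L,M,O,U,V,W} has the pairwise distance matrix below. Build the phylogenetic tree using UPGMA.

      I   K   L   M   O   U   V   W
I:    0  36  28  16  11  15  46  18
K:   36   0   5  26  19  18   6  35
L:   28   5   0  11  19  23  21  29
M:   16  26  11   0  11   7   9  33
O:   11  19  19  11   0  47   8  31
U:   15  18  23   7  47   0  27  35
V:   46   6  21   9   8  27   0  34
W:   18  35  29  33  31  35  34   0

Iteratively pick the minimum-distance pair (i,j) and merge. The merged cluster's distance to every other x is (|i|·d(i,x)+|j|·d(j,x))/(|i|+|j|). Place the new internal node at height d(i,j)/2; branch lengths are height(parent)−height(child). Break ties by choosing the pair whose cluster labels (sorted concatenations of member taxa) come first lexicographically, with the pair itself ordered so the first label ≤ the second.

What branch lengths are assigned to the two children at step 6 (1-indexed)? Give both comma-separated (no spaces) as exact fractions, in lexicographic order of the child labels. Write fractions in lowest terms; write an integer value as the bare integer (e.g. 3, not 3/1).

1. join K+L (d=5) ⇒ KL; edges |K|=5/2, |L|=5/2
  updated: d(I,KL)=32, d(KL,M)=37/2, d(KL,O)=19, d(KL,U)=41/2, d(KL,V)=27/2, d(KL,W)=32
2. join M+U (d=7) ⇒ MU; edges |M|=7/2, |U|=7/2
  updated: d(I,MU)=31/2, d(KL,MU)=39/2, d(MU,O)=29, d(MU,V)=18, d(MU,W)=34
3. join O+V (d=8) ⇒ OV; edges |O|=4, |V|=4
  updated: d(I,OV)=57/2, d(KL,OV)=65/4, d(MU,OV)=47/2, d(OV,W)=65/2
4. join I+MU (d=31/2) ⇒ IMU; edges |I|=31/4, |MU|=17/4
  updated: d(IMU,KL)=71/3, d(IMU,OV)=151/6, d(IMU,W)=86/3
5. join KL+OV (d=65/4) ⇒ KLOV; edges |KL|=45/8, |OV|=33/8
  updated: d(IMU,KLOV)=293/12, d(KLOV,W)=129/4
6. join IMU+KLOV (d=293/12) ⇒ IKLMOUV; edges |IMU|=107/24, |KLOV|=49/12
  updated: d(IKLMOUV,W)=215/7
7. join IKLMOUV+W (d=215/7) ⇒ IKLMOUVW; edges |IKLMOUV|=529/168, |W|=215/14
final tree: (((I:31/4,(M:7/2,U:7/2):17/4):107/24,((K:5/2,L:5/2):45/8,(O:4,V:4):33/8):49/12):529/168,W:215/14)
total length: 5779/84

107/24,49/12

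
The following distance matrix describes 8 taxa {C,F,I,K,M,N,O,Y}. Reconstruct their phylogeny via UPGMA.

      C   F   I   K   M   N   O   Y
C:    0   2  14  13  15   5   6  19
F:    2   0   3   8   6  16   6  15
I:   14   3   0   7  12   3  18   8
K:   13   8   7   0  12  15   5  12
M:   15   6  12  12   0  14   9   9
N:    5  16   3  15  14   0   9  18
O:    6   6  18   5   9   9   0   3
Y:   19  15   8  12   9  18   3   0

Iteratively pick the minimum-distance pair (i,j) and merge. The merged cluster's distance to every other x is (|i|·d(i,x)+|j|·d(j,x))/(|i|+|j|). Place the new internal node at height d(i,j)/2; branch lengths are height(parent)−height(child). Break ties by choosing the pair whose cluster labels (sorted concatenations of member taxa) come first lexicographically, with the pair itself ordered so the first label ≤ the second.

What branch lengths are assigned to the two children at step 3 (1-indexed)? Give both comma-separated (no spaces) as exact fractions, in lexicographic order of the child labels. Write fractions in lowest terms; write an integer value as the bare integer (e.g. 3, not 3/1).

3/2,3/2

iteration 1: select C,F (d=2); attach at lengths (1, 1); label the merged cluster CF
  updated: d(CF,I)=17/2, d(CF,K)=21/2, d(CF,M)=21/2, d(CF,N)=21/2, d(CF,O)=6, d(CF,Y)=17
iteration 2: select I,N (d=3); attach at lengths (3/2, 3/2); label the merged cluster IN
  updated: d(CF,IN)=19/2, d(IN,K)=11, d(IN,M)=13, d(IN,O)=27/2, d(IN,Y)=13
iteration 3: select O,Y (d=3); attach at lengths (3/2, 3/2); label the merged cluster OY
  updated: d(CF,OY)=23/2, d(IN,OY)=53/4, d(K,OY)=17/2, d(M,OY)=9
iteration 4: select K,OY (d=17/2); attach at lengths (17/4, 11/4); label the merged cluster KOY
  updated: d(CF,KOY)=67/6, d(IN,KOY)=25/2, d(KOY,M)=10
iteration 5: select CF,IN (d=19/2); attach at lengths (15/4, 13/4); label the merged cluster CFIN
  updated: d(CFIN,KOY)=71/6, d(CFIN,M)=47/4
iteration 6: select KOY,M (d=10); attach at lengths (3/4, 5); label the merged cluster KMOY
  updated: d(CFIN,KMOY)=189/16
iteration 7: select CFIN,KMOY (d=189/16); attach at lengths (37/32, 29/32); label the merged cluster CFIKMNOY
final tree: (((C:1,F:1):15/4,(I:3/2,N:3/2):13/4):37/32,((K:17/4,(O:3/2,Y:3/2):11/4):3/4,M:5):29/32)
total length: 477/16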